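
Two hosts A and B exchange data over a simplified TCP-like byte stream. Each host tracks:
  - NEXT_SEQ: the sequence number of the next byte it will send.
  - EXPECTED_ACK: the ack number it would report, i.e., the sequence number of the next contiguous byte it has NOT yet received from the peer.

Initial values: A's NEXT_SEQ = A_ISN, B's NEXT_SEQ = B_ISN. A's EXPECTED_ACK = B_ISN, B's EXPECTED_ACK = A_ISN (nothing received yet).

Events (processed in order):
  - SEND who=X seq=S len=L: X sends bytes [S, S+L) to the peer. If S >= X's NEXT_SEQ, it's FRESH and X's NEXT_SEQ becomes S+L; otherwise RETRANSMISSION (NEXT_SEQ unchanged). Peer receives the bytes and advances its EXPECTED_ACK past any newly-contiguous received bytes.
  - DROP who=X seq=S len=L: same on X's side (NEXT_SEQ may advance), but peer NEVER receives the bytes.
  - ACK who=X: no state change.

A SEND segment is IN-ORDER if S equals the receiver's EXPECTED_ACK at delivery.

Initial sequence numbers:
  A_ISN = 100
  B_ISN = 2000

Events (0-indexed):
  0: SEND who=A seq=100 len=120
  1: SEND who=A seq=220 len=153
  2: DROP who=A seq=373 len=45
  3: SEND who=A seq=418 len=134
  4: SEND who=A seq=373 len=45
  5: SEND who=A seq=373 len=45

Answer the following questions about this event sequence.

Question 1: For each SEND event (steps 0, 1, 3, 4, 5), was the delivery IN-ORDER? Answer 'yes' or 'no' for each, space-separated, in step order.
Step 0: SEND seq=100 -> in-order
Step 1: SEND seq=220 -> in-order
Step 3: SEND seq=418 -> out-of-order
Step 4: SEND seq=373 -> in-order
Step 5: SEND seq=373 -> out-of-order

Answer: yes yes no yes no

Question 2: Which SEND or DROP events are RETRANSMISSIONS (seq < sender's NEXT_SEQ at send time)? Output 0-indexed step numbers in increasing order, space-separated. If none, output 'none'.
Step 0: SEND seq=100 -> fresh
Step 1: SEND seq=220 -> fresh
Step 2: DROP seq=373 -> fresh
Step 3: SEND seq=418 -> fresh
Step 4: SEND seq=373 -> retransmit
Step 5: SEND seq=373 -> retransmit

Answer: 4 5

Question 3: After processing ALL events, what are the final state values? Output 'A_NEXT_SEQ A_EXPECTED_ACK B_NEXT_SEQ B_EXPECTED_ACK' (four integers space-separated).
Answer: 552 2000 2000 552

Derivation:
After event 0: A_seq=220 A_ack=2000 B_seq=2000 B_ack=220
After event 1: A_seq=373 A_ack=2000 B_seq=2000 B_ack=373
After event 2: A_seq=418 A_ack=2000 B_seq=2000 B_ack=373
After event 3: A_seq=552 A_ack=2000 B_seq=2000 B_ack=373
After event 4: A_seq=552 A_ack=2000 B_seq=2000 B_ack=552
After event 5: A_seq=552 A_ack=2000 B_seq=2000 B_ack=552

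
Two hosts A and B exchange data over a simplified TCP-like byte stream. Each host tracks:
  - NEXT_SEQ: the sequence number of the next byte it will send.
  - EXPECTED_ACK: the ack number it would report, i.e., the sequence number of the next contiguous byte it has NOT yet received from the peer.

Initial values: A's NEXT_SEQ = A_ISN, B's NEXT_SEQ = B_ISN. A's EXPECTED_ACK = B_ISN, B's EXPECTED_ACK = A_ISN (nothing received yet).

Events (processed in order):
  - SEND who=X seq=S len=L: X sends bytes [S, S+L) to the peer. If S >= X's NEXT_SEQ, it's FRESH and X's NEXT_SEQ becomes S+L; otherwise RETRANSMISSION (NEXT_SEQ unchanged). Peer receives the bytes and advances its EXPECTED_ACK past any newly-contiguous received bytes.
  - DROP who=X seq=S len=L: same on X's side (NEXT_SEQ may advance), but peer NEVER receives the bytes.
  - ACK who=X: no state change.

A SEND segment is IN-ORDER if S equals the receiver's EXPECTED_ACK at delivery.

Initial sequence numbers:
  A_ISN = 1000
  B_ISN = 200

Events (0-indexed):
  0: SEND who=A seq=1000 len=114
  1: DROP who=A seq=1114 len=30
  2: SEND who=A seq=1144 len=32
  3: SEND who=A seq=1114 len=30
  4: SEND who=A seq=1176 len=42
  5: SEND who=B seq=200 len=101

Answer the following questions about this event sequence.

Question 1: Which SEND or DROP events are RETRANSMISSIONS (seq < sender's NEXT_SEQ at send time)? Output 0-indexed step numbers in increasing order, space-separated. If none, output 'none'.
Step 0: SEND seq=1000 -> fresh
Step 1: DROP seq=1114 -> fresh
Step 2: SEND seq=1144 -> fresh
Step 3: SEND seq=1114 -> retransmit
Step 4: SEND seq=1176 -> fresh
Step 5: SEND seq=200 -> fresh

Answer: 3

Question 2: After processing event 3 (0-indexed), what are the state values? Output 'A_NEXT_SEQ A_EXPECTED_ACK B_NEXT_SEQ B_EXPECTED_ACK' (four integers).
After event 0: A_seq=1114 A_ack=200 B_seq=200 B_ack=1114
After event 1: A_seq=1144 A_ack=200 B_seq=200 B_ack=1114
After event 2: A_seq=1176 A_ack=200 B_seq=200 B_ack=1114
After event 3: A_seq=1176 A_ack=200 B_seq=200 B_ack=1176

1176 200 200 1176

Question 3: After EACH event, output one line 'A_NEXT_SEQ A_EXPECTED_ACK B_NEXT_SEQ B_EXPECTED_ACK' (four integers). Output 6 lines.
1114 200 200 1114
1144 200 200 1114
1176 200 200 1114
1176 200 200 1176
1218 200 200 1218
1218 301 301 1218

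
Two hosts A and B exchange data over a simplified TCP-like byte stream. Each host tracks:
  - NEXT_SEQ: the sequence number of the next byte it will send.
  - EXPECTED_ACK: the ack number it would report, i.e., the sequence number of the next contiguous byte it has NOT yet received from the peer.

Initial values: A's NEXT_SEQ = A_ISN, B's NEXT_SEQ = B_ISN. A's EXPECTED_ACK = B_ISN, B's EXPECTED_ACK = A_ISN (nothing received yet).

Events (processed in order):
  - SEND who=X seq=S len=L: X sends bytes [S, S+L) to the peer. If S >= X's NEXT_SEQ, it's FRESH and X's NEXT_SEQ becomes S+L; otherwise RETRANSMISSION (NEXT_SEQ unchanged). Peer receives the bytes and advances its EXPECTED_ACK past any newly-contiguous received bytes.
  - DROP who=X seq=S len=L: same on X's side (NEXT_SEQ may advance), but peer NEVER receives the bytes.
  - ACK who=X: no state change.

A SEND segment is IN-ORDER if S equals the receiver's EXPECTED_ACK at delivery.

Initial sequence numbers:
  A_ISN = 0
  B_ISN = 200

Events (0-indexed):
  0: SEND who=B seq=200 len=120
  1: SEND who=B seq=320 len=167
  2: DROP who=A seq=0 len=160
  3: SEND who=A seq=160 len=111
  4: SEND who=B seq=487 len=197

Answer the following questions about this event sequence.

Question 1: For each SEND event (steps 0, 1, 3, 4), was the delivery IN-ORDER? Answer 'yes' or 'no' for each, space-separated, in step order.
Answer: yes yes no yes

Derivation:
Step 0: SEND seq=200 -> in-order
Step 1: SEND seq=320 -> in-order
Step 3: SEND seq=160 -> out-of-order
Step 4: SEND seq=487 -> in-order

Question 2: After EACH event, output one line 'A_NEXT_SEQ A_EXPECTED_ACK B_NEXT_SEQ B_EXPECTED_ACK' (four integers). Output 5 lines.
0 320 320 0
0 487 487 0
160 487 487 0
271 487 487 0
271 684 684 0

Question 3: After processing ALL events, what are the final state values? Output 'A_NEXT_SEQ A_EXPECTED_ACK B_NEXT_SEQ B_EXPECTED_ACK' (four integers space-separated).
Answer: 271 684 684 0

Derivation:
After event 0: A_seq=0 A_ack=320 B_seq=320 B_ack=0
After event 1: A_seq=0 A_ack=487 B_seq=487 B_ack=0
After event 2: A_seq=160 A_ack=487 B_seq=487 B_ack=0
After event 3: A_seq=271 A_ack=487 B_seq=487 B_ack=0
After event 4: A_seq=271 A_ack=684 B_seq=684 B_ack=0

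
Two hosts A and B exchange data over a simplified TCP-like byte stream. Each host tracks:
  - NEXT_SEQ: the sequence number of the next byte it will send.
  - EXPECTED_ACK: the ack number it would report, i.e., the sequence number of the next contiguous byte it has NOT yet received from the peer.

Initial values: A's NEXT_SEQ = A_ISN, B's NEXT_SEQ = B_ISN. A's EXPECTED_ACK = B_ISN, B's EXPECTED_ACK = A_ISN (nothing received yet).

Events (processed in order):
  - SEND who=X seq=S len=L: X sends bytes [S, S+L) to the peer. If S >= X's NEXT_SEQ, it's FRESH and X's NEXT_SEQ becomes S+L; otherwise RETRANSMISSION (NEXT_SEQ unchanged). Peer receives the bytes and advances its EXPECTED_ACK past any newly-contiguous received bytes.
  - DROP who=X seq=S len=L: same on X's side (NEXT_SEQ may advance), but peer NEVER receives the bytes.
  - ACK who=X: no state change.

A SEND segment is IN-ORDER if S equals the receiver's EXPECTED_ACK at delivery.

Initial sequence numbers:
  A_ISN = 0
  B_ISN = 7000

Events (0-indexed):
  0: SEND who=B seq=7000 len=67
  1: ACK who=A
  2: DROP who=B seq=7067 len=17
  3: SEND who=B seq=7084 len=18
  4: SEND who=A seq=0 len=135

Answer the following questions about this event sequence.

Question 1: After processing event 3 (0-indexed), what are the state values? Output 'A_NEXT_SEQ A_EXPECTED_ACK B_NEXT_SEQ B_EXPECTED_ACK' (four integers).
After event 0: A_seq=0 A_ack=7067 B_seq=7067 B_ack=0
After event 1: A_seq=0 A_ack=7067 B_seq=7067 B_ack=0
After event 2: A_seq=0 A_ack=7067 B_seq=7084 B_ack=0
After event 3: A_seq=0 A_ack=7067 B_seq=7102 B_ack=0

0 7067 7102 0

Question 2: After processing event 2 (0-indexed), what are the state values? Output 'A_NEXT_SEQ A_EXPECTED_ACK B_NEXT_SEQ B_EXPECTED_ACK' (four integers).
After event 0: A_seq=0 A_ack=7067 B_seq=7067 B_ack=0
After event 1: A_seq=0 A_ack=7067 B_seq=7067 B_ack=0
After event 2: A_seq=0 A_ack=7067 B_seq=7084 B_ack=0

0 7067 7084 0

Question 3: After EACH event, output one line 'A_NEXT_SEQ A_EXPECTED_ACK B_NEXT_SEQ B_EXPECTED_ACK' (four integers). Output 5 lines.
0 7067 7067 0
0 7067 7067 0
0 7067 7084 0
0 7067 7102 0
135 7067 7102 135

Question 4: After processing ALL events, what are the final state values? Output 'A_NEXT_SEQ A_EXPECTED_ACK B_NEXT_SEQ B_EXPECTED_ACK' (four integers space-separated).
After event 0: A_seq=0 A_ack=7067 B_seq=7067 B_ack=0
After event 1: A_seq=0 A_ack=7067 B_seq=7067 B_ack=0
After event 2: A_seq=0 A_ack=7067 B_seq=7084 B_ack=0
After event 3: A_seq=0 A_ack=7067 B_seq=7102 B_ack=0
After event 4: A_seq=135 A_ack=7067 B_seq=7102 B_ack=135

Answer: 135 7067 7102 135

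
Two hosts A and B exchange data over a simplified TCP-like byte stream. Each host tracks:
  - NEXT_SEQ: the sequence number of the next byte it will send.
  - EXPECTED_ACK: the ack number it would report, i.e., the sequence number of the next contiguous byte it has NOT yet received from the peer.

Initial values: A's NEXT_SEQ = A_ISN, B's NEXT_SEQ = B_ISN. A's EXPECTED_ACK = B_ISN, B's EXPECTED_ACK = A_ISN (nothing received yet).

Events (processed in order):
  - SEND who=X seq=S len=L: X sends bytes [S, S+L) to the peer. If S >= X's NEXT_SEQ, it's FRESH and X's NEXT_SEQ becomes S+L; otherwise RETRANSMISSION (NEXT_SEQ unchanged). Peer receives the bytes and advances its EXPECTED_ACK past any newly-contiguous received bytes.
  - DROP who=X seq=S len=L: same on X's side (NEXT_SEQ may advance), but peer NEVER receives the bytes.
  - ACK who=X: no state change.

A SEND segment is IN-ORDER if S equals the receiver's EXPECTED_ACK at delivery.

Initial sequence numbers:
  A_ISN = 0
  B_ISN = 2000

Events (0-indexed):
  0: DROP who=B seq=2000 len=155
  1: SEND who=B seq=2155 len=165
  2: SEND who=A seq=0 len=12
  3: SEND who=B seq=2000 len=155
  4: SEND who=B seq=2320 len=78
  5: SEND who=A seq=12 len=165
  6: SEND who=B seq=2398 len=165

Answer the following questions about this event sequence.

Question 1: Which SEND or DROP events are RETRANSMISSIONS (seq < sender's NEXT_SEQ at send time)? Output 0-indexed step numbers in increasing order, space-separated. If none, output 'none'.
Step 0: DROP seq=2000 -> fresh
Step 1: SEND seq=2155 -> fresh
Step 2: SEND seq=0 -> fresh
Step 3: SEND seq=2000 -> retransmit
Step 4: SEND seq=2320 -> fresh
Step 5: SEND seq=12 -> fresh
Step 6: SEND seq=2398 -> fresh

Answer: 3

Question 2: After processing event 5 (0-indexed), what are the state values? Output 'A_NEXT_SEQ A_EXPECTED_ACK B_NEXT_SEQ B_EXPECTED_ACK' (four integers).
After event 0: A_seq=0 A_ack=2000 B_seq=2155 B_ack=0
After event 1: A_seq=0 A_ack=2000 B_seq=2320 B_ack=0
After event 2: A_seq=12 A_ack=2000 B_seq=2320 B_ack=12
After event 3: A_seq=12 A_ack=2320 B_seq=2320 B_ack=12
After event 4: A_seq=12 A_ack=2398 B_seq=2398 B_ack=12
After event 5: A_seq=177 A_ack=2398 B_seq=2398 B_ack=177

177 2398 2398 177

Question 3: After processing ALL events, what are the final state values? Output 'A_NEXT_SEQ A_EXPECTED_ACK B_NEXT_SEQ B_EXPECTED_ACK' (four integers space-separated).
Answer: 177 2563 2563 177

Derivation:
After event 0: A_seq=0 A_ack=2000 B_seq=2155 B_ack=0
After event 1: A_seq=0 A_ack=2000 B_seq=2320 B_ack=0
After event 2: A_seq=12 A_ack=2000 B_seq=2320 B_ack=12
After event 3: A_seq=12 A_ack=2320 B_seq=2320 B_ack=12
After event 4: A_seq=12 A_ack=2398 B_seq=2398 B_ack=12
After event 5: A_seq=177 A_ack=2398 B_seq=2398 B_ack=177
After event 6: A_seq=177 A_ack=2563 B_seq=2563 B_ack=177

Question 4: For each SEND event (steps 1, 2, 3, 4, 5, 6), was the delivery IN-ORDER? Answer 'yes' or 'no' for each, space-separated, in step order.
Step 1: SEND seq=2155 -> out-of-order
Step 2: SEND seq=0 -> in-order
Step 3: SEND seq=2000 -> in-order
Step 4: SEND seq=2320 -> in-order
Step 5: SEND seq=12 -> in-order
Step 6: SEND seq=2398 -> in-order

Answer: no yes yes yes yes yes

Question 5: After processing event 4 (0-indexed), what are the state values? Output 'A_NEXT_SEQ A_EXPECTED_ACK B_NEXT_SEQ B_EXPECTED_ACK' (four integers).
After event 0: A_seq=0 A_ack=2000 B_seq=2155 B_ack=0
After event 1: A_seq=0 A_ack=2000 B_seq=2320 B_ack=0
After event 2: A_seq=12 A_ack=2000 B_seq=2320 B_ack=12
After event 3: A_seq=12 A_ack=2320 B_seq=2320 B_ack=12
After event 4: A_seq=12 A_ack=2398 B_seq=2398 B_ack=12

12 2398 2398 12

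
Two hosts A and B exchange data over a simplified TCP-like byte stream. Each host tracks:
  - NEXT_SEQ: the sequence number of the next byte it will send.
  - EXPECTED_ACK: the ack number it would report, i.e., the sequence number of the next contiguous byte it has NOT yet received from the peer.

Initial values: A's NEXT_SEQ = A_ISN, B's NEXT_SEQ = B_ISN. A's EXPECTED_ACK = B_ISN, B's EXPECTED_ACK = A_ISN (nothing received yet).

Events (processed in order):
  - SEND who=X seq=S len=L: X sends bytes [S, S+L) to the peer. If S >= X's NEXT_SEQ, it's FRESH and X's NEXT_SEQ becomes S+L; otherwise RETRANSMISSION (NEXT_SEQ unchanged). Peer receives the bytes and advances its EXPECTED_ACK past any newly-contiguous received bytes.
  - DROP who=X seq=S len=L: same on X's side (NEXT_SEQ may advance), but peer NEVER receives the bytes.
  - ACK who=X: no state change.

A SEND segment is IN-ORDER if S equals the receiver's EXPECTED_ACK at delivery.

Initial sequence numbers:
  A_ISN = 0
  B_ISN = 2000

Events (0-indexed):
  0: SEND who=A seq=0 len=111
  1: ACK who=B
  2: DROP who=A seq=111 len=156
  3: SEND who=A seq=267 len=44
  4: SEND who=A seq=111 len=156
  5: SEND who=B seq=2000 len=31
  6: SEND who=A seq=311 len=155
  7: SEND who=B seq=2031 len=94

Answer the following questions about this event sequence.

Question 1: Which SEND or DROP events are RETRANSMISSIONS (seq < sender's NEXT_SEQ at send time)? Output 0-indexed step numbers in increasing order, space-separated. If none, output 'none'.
Answer: 4

Derivation:
Step 0: SEND seq=0 -> fresh
Step 2: DROP seq=111 -> fresh
Step 3: SEND seq=267 -> fresh
Step 4: SEND seq=111 -> retransmit
Step 5: SEND seq=2000 -> fresh
Step 6: SEND seq=311 -> fresh
Step 7: SEND seq=2031 -> fresh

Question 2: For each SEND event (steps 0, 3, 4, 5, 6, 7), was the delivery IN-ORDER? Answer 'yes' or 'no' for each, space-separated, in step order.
Answer: yes no yes yes yes yes

Derivation:
Step 0: SEND seq=0 -> in-order
Step 3: SEND seq=267 -> out-of-order
Step 4: SEND seq=111 -> in-order
Step 5: SEND seq=2000 -> in-order
Step 6: SEND seq=311 -> in-order
Step 7: SEND seq=2031 -> in-order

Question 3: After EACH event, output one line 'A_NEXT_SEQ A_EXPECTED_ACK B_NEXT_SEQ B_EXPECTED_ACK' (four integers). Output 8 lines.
111 2000 2000 111
111 2000 2000 111
267 2000 2000 111
311 2000 2000 111
311 2000 2000 311
311 2031 2031 311
466 2031 2031 466
466 2125 2125 466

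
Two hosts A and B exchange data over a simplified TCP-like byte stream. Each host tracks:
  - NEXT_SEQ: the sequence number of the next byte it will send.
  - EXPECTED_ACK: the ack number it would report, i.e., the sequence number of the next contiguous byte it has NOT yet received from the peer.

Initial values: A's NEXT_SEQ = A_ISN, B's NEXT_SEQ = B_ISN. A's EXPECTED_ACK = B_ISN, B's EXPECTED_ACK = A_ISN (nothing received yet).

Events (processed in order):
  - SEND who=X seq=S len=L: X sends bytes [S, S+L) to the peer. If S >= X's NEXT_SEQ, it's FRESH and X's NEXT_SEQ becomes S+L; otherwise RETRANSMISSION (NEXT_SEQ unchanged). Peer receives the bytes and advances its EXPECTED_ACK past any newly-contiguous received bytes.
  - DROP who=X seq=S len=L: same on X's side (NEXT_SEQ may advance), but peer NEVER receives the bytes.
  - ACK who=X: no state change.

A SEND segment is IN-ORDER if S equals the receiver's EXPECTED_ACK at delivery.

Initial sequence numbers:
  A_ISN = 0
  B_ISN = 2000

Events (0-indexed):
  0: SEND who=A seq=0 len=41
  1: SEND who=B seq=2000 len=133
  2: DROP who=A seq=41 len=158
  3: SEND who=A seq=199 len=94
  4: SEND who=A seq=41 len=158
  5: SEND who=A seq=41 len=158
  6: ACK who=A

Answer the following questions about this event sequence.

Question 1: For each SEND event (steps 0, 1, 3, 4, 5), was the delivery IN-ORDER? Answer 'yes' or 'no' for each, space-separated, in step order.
Answer: yes yes no yes no

Derivation:
Step 0: SEND seq=0 -> in-order
Step 1: SEND seq=2000 -> in-order
Step 3: SEND seq=199 -> out-of-order
Step 4: SEND seq=41 -> in-order
Step 5: SEND seq=41 -> out-of-order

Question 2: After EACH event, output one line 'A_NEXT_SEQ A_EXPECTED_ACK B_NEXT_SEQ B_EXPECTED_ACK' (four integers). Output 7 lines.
41 2000 2000 41
41 2133 2133 41
199 2133 2133 41
293 2133 2133 41
293 2133 2133 293
293 2133 2133 293
293 2133 2133 293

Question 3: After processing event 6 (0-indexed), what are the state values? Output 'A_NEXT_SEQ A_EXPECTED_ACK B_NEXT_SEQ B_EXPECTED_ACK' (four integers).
After event 0: A_seq=41 A_ack=2000 B_seq=2000 B_ack=41
After event 1: A_seq=41 A_ack=2133 B_seq=2133 B_ack=41
After event 2: A_seq=199 A_ack=2133 B_seq=2133 B_ack=41
After event 3: A_seq=293 A_ack=2133 B_seq=2133 B_ack=41
After event 4: A_seq=293 A_ack=2133 B_seq=2133 B_ack=293
After event 5: A_seq=293 A_ack=2133 B_seq=2133 B_ack=293
After event 6: A_seq=293 A_ack=2133 B_seq=2133 B_ack=293

293 2133 2133 293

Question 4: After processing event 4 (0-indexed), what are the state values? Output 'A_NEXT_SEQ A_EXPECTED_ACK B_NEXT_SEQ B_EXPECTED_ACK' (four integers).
After event 0: A_seq=41 A_ack=2000 B_seq=2000 B_ack=41
After event 1: A_seq=41 A_ack=2133 B_seq=2133 B_ack=41
After event 2: A_seq=199 A_ack=2133 B_seq=2133 B_ack=41
After event 3: A_seq=293 A_ack=2133 B_seq=2133 B_ack=41
After event 4: A_seq=293 A_ack=2133 B_seq=2133 B_ack=293

293 2133 2133 293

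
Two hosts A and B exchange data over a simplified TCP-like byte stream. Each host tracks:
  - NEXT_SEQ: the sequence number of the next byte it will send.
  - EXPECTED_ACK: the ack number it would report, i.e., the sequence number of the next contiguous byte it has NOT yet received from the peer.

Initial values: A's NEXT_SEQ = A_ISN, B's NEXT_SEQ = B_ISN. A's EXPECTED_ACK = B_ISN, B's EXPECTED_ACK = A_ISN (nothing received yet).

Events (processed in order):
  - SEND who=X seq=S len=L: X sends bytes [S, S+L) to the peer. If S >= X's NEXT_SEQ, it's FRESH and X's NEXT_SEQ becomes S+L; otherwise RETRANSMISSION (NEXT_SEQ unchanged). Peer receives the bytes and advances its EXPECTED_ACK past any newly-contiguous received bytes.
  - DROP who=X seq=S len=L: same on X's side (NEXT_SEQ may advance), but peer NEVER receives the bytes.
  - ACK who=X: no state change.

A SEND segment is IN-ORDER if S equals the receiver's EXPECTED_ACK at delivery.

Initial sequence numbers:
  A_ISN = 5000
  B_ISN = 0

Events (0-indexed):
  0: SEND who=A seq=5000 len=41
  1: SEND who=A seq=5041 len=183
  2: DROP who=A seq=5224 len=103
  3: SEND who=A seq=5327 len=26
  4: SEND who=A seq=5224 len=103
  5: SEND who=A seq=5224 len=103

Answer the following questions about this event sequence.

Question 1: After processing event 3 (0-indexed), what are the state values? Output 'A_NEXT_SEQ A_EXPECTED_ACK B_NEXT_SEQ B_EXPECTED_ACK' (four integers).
After event 0: A_seq=5041 A_ack=0 B_seq=0 B_ack=5041
After event 1: A_seq=5224 A_ack=0 B_seq=0 B_ack=5224
After event 2: A_seq=5327 A_ack=0 B_seq=0 B_ack=5224
After event 3: A_seq=5353 A_ack=0 B_seq=0 B_ack=5224

5353 0 0 5224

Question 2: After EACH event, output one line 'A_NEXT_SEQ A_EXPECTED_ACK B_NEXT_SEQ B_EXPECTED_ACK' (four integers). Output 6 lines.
5041 0 0 5041
5224 0 0 5224
5327 0 0 5224
5353 0 0 5224
5353 0 0 5353
5353 0 0 5353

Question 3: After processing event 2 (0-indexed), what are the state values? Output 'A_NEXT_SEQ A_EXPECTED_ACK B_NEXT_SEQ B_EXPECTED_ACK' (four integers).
After event 0: A_seq=5041 A_ack=0 B_seq=0 B_ack=5041
After event 1: A_seq=5224 A_ack=0 B_seq=0 B_ack=5224
After event 2: A_seq=5327 A_ack=0 B_seq=0 B_ack=5224

5327 0 0 5224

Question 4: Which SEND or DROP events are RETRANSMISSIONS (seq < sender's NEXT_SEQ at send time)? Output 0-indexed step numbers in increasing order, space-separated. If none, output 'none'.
Answer: 4 5

Derivation:
Step 0: SEND seq=5000 -> fresh
Step 1: SEND seq=5041 -> fresh
Step 2: DROP seq=5224 -> fresh
Step 3: SEND seq=5327 -> fresh
Step 4: SEND seq=5224 -> retransmit
Step 5: SEND seq=5224 -> retransmit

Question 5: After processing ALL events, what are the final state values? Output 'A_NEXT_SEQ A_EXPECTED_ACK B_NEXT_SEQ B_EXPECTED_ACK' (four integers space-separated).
After event 0: A_seq=5041 A_ack=0 B_seq=0 B_ack=5041
After event 1: A_seq=5224 A_ack=0 B_seq=0 B_ack=5224
After event 2: A_seq=5327 A_ack=0 B_seq=0 B_ack=5224
After event 3: A_seq=5353 A_ack=0 B_seq=0 B_ack=5224
After event 4: A_seq=5353 A_ack=0 B_seq=0 B_ack=5353
After event 5: A_seq=5353 A_ack=0 B_seq=0 B_ack=5353

Answer: 5353 0 0 5353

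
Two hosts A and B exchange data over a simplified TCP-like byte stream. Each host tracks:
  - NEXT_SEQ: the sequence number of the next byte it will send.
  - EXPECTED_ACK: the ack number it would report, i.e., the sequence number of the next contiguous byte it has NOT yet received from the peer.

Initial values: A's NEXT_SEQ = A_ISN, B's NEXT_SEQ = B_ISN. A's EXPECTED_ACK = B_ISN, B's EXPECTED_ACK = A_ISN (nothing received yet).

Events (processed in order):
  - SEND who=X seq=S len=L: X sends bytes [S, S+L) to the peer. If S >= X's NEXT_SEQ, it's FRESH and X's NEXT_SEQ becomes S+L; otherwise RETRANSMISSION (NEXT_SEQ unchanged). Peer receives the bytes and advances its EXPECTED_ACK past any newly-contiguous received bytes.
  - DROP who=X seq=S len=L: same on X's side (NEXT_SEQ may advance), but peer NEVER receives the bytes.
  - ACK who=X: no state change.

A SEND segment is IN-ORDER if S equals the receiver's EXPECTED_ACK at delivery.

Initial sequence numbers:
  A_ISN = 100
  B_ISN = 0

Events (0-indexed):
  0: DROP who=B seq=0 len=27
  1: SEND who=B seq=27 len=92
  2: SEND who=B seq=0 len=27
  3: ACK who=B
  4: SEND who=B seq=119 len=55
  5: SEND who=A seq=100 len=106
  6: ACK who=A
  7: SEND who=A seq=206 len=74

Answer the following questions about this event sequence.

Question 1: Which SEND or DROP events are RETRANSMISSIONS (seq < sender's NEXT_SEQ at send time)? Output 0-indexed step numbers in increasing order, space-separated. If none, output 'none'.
Step 0: DROP seq=0 -> fresh
Step 1: SEND seq=27 -> fresh
Step 2: SEND seq=0 -> retransmit
Step 4: SEND seq=119 -> fresh
Step 5: SEND seq=100 -> fresh
Step 7: SEND seq=206 -> fresh

Answer: 2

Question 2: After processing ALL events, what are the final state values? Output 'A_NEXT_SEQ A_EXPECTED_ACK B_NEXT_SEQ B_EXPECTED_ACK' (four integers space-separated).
After event 0: A_seq=100 A_ack=0 B_seq=27 B_ack=100
After event 1: A_seq=100 A_ack=0 B_seq=119 B_ack=100
After event 2: A_seq=100 A_ack=119 B_seq=119 B_ack=100
After event 3: A_seq=100 A_ack=119 B_seq=119 B_ack=100
After event 4: A_seq=100 A_ack=174 B_seq=174 B_ack=100
After event 5: A_seq=206 A_ack=174 B_seq=174 B_ack=206
After event 6: A_seq=206 A_ack=174 B_seq=174 B_ack=206
After event 7: A_seq=280 A_ack=174 B_seq=174 B_ack=280

Answer: 280 174 174 280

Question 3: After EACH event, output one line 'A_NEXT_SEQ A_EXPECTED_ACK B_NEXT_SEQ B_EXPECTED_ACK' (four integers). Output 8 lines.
100 0 27 100
100 0 119 100
100 119 119 100
100 119 119 100
100 174 174 100
206 174 174 206
206 174 174 206
280 174 174 280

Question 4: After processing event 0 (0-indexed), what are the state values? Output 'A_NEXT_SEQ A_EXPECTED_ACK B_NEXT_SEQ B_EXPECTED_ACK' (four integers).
After event 0: A_seq=100 A_ack=0 B_seq=27 B_ack=100

100 0 27 100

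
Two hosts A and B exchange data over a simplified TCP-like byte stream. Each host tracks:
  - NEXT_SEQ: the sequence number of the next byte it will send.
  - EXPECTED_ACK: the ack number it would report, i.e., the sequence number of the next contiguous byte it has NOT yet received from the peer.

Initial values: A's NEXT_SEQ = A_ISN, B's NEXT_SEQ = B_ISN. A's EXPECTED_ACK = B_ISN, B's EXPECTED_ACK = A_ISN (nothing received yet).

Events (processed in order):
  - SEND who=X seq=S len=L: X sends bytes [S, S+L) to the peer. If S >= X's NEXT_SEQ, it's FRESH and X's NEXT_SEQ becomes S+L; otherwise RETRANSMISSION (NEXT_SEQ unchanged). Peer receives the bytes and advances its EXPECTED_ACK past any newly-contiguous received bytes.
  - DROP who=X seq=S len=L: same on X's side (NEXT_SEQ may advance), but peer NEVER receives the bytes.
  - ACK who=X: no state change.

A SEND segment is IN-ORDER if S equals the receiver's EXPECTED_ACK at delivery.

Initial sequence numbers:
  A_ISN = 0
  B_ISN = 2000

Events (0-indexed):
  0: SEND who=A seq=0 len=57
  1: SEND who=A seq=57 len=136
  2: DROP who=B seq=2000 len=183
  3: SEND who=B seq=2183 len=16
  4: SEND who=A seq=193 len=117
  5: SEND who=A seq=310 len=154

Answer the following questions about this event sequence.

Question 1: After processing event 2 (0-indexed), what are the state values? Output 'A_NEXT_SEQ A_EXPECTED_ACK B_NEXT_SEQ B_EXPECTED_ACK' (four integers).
After event 0: A_seq=57 A_ack=2000 B_seq=2000 B_ack=57
After event 1: A_seq=193 A_ack=2000 B_seq=2000 B_ack=193
After event 2: A_seq=193 A_ack=2000 B_seq=2183 B_ack=193

193 2000 2183 193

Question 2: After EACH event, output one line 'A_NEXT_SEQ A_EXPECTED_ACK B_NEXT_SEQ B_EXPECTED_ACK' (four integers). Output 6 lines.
57 2000 2000 57
193 2000 2000 193
193 2000 2183 193
193 2000 2199 193
310 2000 2199 310
464 2000 2199 464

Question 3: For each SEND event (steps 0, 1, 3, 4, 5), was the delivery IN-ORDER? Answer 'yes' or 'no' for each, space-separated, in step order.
Answer: yes yes no yes yes

Derivation:
Step 0: SEND seq=0 -> in-order
Step 1: SEND seq=57 -> in-order
Step 3: SEND seq=2183 -> out-of-order
Step 4: SEND seq=193 -> in-order
Step 5: SEND seq=310 -> in-order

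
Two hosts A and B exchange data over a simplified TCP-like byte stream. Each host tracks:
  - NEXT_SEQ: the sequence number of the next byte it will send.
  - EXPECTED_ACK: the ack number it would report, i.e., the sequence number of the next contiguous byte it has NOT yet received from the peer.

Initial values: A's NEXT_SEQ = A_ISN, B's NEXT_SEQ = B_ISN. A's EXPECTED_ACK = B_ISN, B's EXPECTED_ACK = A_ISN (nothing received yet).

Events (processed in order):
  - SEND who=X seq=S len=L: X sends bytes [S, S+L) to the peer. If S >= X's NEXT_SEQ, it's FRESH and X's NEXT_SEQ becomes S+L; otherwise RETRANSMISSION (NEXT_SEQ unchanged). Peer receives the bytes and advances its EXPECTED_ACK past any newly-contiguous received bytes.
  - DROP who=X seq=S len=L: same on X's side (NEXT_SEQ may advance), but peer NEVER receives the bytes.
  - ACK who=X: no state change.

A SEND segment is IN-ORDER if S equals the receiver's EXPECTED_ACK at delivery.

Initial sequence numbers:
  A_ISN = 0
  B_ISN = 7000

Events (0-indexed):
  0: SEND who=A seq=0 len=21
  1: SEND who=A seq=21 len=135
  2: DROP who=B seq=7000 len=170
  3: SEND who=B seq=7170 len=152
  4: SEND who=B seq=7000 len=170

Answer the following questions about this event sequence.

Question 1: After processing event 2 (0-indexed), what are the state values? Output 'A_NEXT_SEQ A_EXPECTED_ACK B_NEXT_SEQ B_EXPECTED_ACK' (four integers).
After event 0: A_seq=21 A_ack=7000 B_seq=7000 B_ack=21
After event 1: A_seq=156 A_ack=7000 B_seq=7000 B_ack=156
After event 2: A_seq=156 A_ack=7000 B_seq=7170 B_ack=156

156 7000 7170 156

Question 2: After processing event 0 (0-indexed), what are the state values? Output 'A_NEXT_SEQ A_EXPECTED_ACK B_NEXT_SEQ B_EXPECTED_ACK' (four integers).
After event 0: A_seq=21 A_ack=7000 B_seq=7000 B_ack=21

21 7000 7000 21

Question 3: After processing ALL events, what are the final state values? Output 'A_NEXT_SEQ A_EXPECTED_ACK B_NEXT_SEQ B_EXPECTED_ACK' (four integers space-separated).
After event 0: A_seq=21 A_ack=7000 B_seq=7000 B_ack=21
After event 1: A_seq=156 A_ack=7000 B_seq=7000 B_ack=156
After event 2: A_seq=156 A_ack=7000 B_seq=7170 B_ack=156
After event 3: A_seq=156 A_ack=7000 B_seq=7322 B_ack=156
After event 4: A_seq=156 A_ack=7322 B_seq=7322 B_ack=156

Answer: 156 7322 7322 156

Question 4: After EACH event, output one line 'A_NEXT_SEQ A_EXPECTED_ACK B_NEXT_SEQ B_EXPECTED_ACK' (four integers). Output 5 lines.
21 7000 7000 21
156 7000 7000 156
156 7000 7170 156
156 7000 7322 156
156 7322 7322 156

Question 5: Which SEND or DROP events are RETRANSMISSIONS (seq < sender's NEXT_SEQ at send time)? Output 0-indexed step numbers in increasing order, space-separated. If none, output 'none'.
Answer: 4

Derivation:
Step 0: SEND seq=0 -> fresh
Step 1: SEND seq=21 -> fresh
Step 2: DROP seq=7000 -> fresh
Step 3: SEND seq=7170 -> fresh
Step 4: SEND seq=7000 -> retransmit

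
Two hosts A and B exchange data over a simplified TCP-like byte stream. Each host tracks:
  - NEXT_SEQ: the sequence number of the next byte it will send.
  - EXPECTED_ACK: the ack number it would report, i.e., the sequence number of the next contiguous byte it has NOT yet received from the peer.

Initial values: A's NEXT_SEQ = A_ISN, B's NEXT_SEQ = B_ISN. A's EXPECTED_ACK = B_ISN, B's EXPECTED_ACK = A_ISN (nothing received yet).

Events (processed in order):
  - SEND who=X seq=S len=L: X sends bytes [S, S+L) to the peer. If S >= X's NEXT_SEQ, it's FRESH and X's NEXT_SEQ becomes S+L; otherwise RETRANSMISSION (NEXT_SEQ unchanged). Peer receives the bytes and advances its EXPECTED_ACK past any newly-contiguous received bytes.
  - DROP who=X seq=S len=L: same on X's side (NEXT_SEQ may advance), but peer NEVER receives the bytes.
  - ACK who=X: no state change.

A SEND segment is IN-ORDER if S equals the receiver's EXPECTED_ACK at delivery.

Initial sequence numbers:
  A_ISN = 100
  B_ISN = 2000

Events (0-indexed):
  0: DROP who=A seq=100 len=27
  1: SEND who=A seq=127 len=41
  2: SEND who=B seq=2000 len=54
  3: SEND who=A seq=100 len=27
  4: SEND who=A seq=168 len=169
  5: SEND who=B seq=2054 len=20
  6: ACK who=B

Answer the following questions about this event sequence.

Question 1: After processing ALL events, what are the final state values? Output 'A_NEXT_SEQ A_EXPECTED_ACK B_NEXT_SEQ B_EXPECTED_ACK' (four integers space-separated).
After event 0: A_seq=127 A_ack=2000 B_seq=2000 B_ack=100
After event 1: A_seq=168 A_ack=2000 B_seq=2000 B_ack=100
After event 2: A_seq=168 A_ack=2054 B_seq=2054 B_ack=100
After event 3: A_seq=168 A_ack=2054 B_seq=2054 B_ack=168
After event 4: A_seq=337 A_ack=2054 B_seq=2054 B_ack=337
After event 5: A_seq=337 A_ack=2074 B_seq=2074 B_ack=337
After event 6: A_seq=337 A_ack=2074 B_seq=2074 B_ack=337

Answer: 337 2074 2074 337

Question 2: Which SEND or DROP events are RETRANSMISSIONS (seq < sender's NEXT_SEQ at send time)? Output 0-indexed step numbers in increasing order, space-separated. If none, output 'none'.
Answer: 3

Derivation:
Step 0: DROP seq=100 -> fresh
Step 1: SEND seq=127 -> fresh
Step 2: SEND seq=2000 -> fresh
Step 3: SEND seq=100 -> retransmit
Step 4: SEND seq=168 -> fresh
Step 5: SEND seq=2054 -> fresh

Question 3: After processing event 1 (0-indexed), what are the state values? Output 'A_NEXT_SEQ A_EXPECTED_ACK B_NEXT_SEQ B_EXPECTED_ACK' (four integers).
After event 0: A_seq=127 A_ack=2000 B_seq=2000 B_ack=100
After event 1: A_seq=168 A_ack=2000 B_seq=2000 B_ack=100

168 2000 2000 100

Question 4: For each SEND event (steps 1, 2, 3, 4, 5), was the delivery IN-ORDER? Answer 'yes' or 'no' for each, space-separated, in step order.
Answer: no yes yes yes yes

Derivation:
Step 1: SEND seq=127 -> out-of-order
Step 2: SEND seq=2000 -> in-order
Step 3: SEND seq=100 -> in-order
Step 4: SEND seq=168 -> in-order
Step 5: SEND seq=2054 -> in-order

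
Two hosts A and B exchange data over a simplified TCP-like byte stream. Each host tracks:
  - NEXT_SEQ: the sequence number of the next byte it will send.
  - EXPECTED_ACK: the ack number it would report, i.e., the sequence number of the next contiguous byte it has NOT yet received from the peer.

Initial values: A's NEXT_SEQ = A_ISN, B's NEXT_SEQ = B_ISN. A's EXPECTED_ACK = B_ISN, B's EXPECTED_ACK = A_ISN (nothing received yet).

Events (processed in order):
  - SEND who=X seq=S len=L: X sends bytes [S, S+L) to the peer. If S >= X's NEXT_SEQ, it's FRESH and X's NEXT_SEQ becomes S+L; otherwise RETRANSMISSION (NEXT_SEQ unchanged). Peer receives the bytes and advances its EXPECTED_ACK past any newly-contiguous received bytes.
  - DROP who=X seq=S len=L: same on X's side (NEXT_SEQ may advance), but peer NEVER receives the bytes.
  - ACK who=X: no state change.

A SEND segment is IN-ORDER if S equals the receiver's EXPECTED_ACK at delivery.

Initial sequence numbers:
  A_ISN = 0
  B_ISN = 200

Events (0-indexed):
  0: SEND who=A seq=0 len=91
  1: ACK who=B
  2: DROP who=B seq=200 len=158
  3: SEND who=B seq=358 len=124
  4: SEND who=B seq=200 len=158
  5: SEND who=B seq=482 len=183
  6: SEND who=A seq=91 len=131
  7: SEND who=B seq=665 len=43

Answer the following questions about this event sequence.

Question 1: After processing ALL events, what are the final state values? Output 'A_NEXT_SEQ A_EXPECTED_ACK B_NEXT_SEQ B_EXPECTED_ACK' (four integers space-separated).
After event 0: A_seq=91 A_ack=200 B_seq=200 B_ack=91
After event 1: A_seq=91 A_ack=200 B_seq=200 B_ack=91
After event 2: A_seq=91 A_ack=200 B_seq=358 B_ack=91
After event 3: A_seq=91 A_ack=200 B_seq=482 B_ack=91
After event 4: A_seq=91 A_ack=482 B_seq=482 B_ack=91
After event 5: A_seq=91 A_ack=665 B_seq=665 B_ack=91
After event 6: A_seq=222 A_ack=665 B_seq=665 B_ack=222
After event 7: A_seq=222 A_ack=708 B_seq=708 B_ack=222

Answer: 222 708 708 222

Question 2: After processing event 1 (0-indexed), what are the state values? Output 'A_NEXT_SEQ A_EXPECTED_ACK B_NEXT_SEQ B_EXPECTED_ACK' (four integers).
After event 0: A_seq=91 A_ack=200 B_seq=200 B_ack=91
After event 1: A_seq=91 A_ack=200 B_seq=200 B_ack=91

91 200 200 91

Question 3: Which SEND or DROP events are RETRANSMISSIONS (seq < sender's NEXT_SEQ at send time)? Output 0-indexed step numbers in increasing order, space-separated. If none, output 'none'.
Answer: 4

Derivation:
Step 0: SEND seq=0 -> fresh
Step 2: DROP seq=200 -> fresh
Step 3: SEND seq=358 -> fresh
Step 4: SEND seq=200 -> retransmit
Step 5: SEND seq=482 -> fresh
Step 6: SEND seq=91 -> fresh
Step 7: SEND seq=665 -> fresh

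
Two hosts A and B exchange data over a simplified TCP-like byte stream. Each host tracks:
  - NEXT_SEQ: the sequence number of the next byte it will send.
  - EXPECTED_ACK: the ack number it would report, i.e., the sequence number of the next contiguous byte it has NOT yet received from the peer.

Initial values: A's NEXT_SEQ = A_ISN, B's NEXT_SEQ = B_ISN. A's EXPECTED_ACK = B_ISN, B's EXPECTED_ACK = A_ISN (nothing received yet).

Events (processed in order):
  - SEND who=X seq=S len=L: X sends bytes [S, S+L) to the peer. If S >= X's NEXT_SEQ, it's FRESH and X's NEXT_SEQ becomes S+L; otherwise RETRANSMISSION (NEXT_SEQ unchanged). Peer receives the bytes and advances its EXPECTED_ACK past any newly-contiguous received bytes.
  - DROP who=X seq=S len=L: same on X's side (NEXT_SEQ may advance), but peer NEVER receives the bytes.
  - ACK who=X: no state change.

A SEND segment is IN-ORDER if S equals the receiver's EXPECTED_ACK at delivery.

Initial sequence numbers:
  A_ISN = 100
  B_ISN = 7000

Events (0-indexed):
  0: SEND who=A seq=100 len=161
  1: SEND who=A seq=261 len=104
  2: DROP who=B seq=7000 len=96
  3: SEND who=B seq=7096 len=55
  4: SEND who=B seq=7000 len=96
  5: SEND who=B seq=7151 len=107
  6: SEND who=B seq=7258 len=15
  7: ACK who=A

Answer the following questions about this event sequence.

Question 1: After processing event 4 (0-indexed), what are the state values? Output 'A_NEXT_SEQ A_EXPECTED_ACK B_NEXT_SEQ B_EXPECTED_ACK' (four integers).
After event 0: A_seq=261 A_ack=7000 B_seq=7000 B_ack=261
After event 1: A_seq=365 A_ack=7000 B_seq=7000 B_ack=365
After event 2: A_seq=365 A_ack=7000 B_seq=7096 B_ack=365
After event 3: A_seq=365 A_ack=7000 B_seq=7151 B_ack=365
After event 4: A_seq=365 A_ack=7151 B_seq=7151 B_ack=365

365 7151 7151 365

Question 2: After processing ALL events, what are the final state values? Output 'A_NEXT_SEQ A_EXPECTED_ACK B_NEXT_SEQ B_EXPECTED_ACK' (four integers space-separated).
Answer: 365 7273 7273 365

Derivation:
After event 0: A_seq=261 A_ack=7000 B_seq=7000 B_ack=261
After event 1: A_seq=365 A_ack=7000 B_seq=7000 B_ack=365
After event 2: A_seq=365 A_ack=7000 B_seq=7096 B_ack=365
After event 3: A_seq=365 A_ack=7000 B_seq=7151 B_ack=365
After event 4: A_seq=365 A_ack=7151 B_seq=7151 B_ack=365
After event 5: A_seq=365 A_ack=7258 B_seq=7258 B_ack=365
After event 6: A_seq=365 A_ack=7273 B_seq=7273 B_ack=365
After event 7: A_seq=365 A_ack=7273 B_seq=7273 B_ack=365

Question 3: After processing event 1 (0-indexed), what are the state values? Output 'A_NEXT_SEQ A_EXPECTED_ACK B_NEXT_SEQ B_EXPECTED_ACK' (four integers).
After event 0: A_seq=261 A_ack=7000 B_seq=7000 B_ack=261
After event 1: A_seq=365 A_ack=7000 B_seq=7000 B_ack=365

365 7000 7000 365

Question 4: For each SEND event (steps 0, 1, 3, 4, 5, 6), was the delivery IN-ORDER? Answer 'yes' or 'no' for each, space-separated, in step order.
Step 0: SEND seq=100 -> in-order
Step 1: SEND seq=261 -> in-order
Step 3: SEND seq=7096 -> out-of-order
Step 4: SEND seq=7000 -> in-order
Step 5: SEND seq=7151 -> in-order
Step 6: SEND seq=7258 -> in-order

Answer: yes yes no yes yes yes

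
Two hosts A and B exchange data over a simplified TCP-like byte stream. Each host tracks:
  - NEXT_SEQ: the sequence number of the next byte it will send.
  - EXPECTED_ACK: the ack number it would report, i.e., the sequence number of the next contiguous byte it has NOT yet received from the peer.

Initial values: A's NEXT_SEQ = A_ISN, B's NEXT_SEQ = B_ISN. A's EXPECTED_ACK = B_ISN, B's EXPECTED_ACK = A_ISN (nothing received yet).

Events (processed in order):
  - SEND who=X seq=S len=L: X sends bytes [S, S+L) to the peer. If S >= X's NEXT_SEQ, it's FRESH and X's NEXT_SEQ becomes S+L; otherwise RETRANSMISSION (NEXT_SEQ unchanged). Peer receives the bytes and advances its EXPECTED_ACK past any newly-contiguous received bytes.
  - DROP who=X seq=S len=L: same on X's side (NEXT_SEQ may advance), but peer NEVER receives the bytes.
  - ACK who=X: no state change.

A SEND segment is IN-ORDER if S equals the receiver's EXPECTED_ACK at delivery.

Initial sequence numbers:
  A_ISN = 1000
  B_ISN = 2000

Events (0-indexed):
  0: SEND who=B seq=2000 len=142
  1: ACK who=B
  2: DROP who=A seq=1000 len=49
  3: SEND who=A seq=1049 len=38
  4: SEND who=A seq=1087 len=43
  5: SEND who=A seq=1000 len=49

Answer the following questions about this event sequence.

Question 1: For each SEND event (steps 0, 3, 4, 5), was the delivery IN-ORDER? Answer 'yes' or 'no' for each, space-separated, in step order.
Answer: yes no no yes

Derivation:
Step 0: SEND seq=2000 -> in-order
Step 3: SEND seq=1049 -> out-of-order
Step 4: SEND seq=1087 -> out-of-order
Step 5: SEND seq=1000 -> in-order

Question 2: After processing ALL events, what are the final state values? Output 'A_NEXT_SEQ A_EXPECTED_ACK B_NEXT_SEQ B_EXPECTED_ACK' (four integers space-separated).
After event 0: A_seq=1000 A_ack=2142 B_seq=2142 B_ack=1000
After event 1: A_seq=1000 A_ack=2142 B_seq=2142 B_ack=1000
After event 2: A_seq=1049 A_ack=2142 B_seq=2142 B_ack=1000
After event 3: A_seq=1087 A_ack=2142 B_seq=2142 B_ack=1000
After event 4: A_seq=1130 A_ack=2142 B_seq=2142 B_ack=1000
After event 5: A_seq=1130 A_ack=2142 B_seq=2142 B_ack=1130

Answer: 1130 2142 2142 1130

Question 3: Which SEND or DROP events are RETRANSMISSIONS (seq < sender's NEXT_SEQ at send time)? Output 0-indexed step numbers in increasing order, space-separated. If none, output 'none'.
Step 0: SEND seq=2000 -> fresh
Step 2: DROP seq=1000 -> fresh
Step 3: SEND seq=1049 -> fresh
Step 4: SEND seq=1087 -> fresh
Step 5: SEND seq=1000 -> retransmit

Answer: 5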